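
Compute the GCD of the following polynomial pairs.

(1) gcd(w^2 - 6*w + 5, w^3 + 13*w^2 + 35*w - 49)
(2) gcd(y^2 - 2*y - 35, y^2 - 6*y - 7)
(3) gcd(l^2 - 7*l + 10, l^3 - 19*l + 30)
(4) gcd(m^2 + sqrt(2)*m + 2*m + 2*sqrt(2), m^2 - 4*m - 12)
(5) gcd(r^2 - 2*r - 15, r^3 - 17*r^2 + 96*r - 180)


(1) = w - 1
(2) = gcd((y - 7)*(y + 5), (y - 7)*(y + 1)) = y - 7
(3) = l - 2
(4) = m + 2
(5) = gcd((r - 5)*(r + 3), (r - 6)^2*(r - 5)) = r - 5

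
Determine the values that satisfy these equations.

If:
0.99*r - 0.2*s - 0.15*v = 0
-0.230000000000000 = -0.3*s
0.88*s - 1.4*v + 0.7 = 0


Then:
r = 0.30
s = 0.77
v = 0.98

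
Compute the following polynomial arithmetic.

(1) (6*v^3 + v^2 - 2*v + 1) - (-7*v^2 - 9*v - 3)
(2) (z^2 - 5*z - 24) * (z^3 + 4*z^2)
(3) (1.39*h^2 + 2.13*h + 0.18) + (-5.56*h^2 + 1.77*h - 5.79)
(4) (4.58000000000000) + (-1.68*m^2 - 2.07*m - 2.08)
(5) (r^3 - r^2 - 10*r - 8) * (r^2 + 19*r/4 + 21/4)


(1) = 6*v^3 + 8*v^2 + 7*v + 4
(2) = z^5 - z^4 - 44*z^3 - 96*z^2
(3) = -4.17*h^2 + 3.9*h - 5.61
(4) = -1.68*m^2 - 2.07*m + 2.5
(5) = r^5 + 15*r^4/4 - 19*r^3/2 - 243*r^2/4 - 181*r/2 - 42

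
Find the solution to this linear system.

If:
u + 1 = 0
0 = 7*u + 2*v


Then:
u = -1
v = 7/2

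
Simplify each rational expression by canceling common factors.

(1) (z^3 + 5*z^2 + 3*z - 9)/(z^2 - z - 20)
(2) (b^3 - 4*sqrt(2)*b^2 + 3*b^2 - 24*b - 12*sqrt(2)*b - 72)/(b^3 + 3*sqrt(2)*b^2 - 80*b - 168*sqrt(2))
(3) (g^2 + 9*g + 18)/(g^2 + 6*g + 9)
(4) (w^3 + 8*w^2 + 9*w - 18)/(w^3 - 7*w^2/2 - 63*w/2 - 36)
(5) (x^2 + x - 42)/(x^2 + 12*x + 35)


(1) = (z^3 + 5*z^2 + 3*z - 9)/(z^2 - z - 20)
(2) = (b + 3)/(b + 7*sqrt(2))
(3) = (g + 6)/(g + 3)
(4) = (2*w^2 + 10*w - 12)/(2*w^2 - 13*w - 24)
(5) = (x - 6)/(x + 5)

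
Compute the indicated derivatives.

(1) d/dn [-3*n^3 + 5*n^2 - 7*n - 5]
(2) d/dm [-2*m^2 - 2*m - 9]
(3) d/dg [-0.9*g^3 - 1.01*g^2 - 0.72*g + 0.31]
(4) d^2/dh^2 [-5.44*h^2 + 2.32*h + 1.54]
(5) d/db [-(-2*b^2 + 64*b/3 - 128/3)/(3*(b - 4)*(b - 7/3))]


(1) = -9*n^2 + 10*n - 7
(2) = -4*m - 2
(3) = -2.7*g^2 - 2.02*g - 0.72
(4) = -10.8800000000000
(5) = 2*(39*b^2 - 216*b + 320)/(3*(9*b^4 - 114*b^3 + 529*b^2 - 1064*b + 784))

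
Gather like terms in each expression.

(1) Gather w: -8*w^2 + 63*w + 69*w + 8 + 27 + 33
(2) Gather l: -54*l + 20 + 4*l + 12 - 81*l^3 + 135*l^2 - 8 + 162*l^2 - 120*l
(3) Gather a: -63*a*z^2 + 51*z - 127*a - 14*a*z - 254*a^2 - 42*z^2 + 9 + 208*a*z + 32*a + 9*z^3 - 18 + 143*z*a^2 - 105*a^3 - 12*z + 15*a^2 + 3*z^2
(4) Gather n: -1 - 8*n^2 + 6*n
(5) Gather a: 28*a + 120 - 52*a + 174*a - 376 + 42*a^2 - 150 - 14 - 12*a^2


(1) = -8*w^2 + 132*w + 68
(2) = -81*l^3 + 297*l^2 - 170*l + 24
(3) = -105*a^3 + a^2*(143*z - 239) + a*(-63*z^2 + 194*z - 95) + 9*z^3 - 39*z^2 + 39*z - 9
(4) = -8*n^2 + 6*n - 1
(5) = 30*a^2 + 150*a - 420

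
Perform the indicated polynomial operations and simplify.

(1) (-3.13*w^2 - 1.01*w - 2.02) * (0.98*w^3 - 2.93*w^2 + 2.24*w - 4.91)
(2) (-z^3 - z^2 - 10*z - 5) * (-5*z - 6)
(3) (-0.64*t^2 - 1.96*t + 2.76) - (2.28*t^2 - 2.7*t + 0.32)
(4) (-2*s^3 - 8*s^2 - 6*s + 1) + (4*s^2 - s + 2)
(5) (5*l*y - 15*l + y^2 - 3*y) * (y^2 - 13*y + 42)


(1) = -3.0674*w^5 + 8.1811*w^4 - 6.0315*w^3 + 19.0245*w^2 + 0.4343*w + 9.9182
(2) = 5*z^4 + 11*z^3 + 56*z^2 + 85*z + 30
(3) = -2.92*t^2 + 0.74*t + 2.44
(4) = -2*s^3 - 4*s^2 - 7*s + 3
(5) = 5*l*y^3 - 80*l*y^2 + 405*l*y - 630*l + y^4 - 16*y^3 + 81*y^2 - 126*y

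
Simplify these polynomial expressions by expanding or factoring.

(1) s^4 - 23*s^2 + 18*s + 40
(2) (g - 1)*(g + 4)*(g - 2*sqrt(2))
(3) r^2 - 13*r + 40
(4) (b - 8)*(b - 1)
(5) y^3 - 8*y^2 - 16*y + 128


(1) = (s - 4)*(s - 2)*(s + 1)*(s + 5)
(2) = g^3 - 2*sqrt(2)*g^2 + 3*g^2 - 6*sqrt(2)*g - 4*g + 8*sqrt(2)
(3) = (r - 8)*(r - 5)
(4) = b^2 - 9*b + 8
(5) = (y - 8)*(y - 4)*(y + 4)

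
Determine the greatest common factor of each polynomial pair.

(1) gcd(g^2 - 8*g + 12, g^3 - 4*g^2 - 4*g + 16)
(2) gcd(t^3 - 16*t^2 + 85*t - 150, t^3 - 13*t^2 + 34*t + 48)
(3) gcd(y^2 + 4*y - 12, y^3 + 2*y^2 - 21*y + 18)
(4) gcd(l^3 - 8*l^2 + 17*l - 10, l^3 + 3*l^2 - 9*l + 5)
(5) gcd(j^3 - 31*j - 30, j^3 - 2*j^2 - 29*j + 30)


(1) = gcd((g - 6)*(g - 2), (g - 4)*(g - 2)*(g + 2)) = g - 2
(2) = t - 6
(3) = gcd((y - 2)*(y + 6), (y - 3)*(y - 1)*(y + 6)) = y + 6
(4) = l - 1
(5) = gcd((j - 6)*(j + 1)*(j + 5), (j - 6)*(j - 1)*(j + 5)) = j^2 - j - 30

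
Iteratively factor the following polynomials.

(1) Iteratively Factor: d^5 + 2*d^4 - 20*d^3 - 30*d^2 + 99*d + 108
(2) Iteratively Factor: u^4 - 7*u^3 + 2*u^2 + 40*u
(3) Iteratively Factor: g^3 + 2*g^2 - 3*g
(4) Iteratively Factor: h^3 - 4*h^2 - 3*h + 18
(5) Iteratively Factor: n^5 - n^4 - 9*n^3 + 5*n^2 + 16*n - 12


(1) = (d + 3)*(d^4 - d^3 - 17*d^2 + 21*d + 36) = (d + 3)*(d + 4)*(d^3 - 5*d^2 + 3*d + 9) = (d + 1)*(d + 3)*(d + 4)*(d^2 - 6*d + 9) = (d - 3)*(d + 1)*(d + 3)*(d + 4)*(d - 3)
(2) = (u + 2)*(u^3 - 9*u^2 + 20*u) = u*(u + 2)*(u^2 - 9*u + 20) = u*(u - 5)*(u + 2)*(u - 4)
(3) = (g + 3)*(g^2 - g) = g*(g + 3)*(g - 1)
(4) = (h - 3)*(h^2 - h - 6) = (h - 3)^2*(h + 2)
(5) = (n - 3)*(n^4 + 2*n^3 - 3*n^2 - 4*n + 4) = (n - 3)*(n - 1)*(n^3 + 3*n^2 - 4) = (n - 3)*(n - 1)^2*(n^2 + 4*n + 4) = (n - 3)*(n - 1)^2*(n + 2)*(n + 2)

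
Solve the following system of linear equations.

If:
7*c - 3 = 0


Then:
c = 3/7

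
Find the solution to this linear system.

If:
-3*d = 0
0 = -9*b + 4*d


Then:
b = 0
d = 0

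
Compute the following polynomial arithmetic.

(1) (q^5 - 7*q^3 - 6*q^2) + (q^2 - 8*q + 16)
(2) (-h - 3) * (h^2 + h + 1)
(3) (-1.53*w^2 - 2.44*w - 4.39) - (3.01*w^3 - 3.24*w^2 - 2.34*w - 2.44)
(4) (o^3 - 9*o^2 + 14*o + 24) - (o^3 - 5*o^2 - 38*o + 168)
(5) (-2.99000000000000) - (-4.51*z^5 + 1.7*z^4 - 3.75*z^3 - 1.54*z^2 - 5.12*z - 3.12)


(1) = q^5 - 7*q^3 - 5*q^2 - 8*q + 16
(2) = -h^3 - 4*h^2 - 4*h - 3
(3) = -3.01*w^3 + 1.71*w^2 - 0.1*w - 1.95
(4) = -4*o^2 + 52*o - 144
(5) = 4.51*z^5 - 1.7*z^4 + 3.75*z^3 + 1.54*z^2 + 5.12*z + 0.13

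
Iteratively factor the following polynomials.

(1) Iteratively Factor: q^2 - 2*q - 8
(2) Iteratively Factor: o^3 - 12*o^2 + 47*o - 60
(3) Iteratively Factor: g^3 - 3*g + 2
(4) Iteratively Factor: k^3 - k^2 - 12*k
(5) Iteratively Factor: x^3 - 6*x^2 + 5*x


(1) = (q + 2)*(q - 4)
(2) = (o - 5)*(o^2 - 7*o + 12) = (o - 5)*(o - 3)*(o - 4)
(3) = (g - 1)*(g^2 + g - 2) = (g - 1)^2*(g + 2)
(4) = (k + 3)*(k^2 - 4*k) = (k - 4)*(k + 3)*(k)
(5) = (x)*(x^2 - 6*x + 5) = x*(x - 5)*(x - 1)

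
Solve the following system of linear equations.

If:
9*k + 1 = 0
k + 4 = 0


Then:
No Solution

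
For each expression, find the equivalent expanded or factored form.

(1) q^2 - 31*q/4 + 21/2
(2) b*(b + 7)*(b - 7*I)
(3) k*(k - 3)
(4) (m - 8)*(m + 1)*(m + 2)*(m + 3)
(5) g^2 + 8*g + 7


(1) = (q - 6)*(q - 7/4)
(2) = b^3 + 7*b^2 - 7*I*b^2 - 49*I*b
(3) = k^2 - 3*k
(4) = m^4 - 2*m^3 - 37*m^2 - 82*m - 48
(5) = (g + 1)*(g + 7)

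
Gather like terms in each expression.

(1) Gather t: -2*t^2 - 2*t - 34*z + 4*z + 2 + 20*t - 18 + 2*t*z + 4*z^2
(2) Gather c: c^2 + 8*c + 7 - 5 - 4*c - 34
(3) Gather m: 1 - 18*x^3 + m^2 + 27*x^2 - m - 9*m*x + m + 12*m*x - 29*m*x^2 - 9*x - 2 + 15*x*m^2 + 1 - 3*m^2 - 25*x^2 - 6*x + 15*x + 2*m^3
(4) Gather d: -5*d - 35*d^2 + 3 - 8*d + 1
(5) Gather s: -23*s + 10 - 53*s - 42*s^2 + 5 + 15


(1) = -2*t^2 + t*(2*z + 18) + 4*z^2 - 30*z - 16
(2) = c^2 + 4*c - 32
(3) = 2*m^3 + m^2*(15*x - 2) + m*(-29*x^2 + 3*x) - 18*x^3 + 2*x^2
(4) = -35*d^2 - 13*d + 4
(5) = -42*s^2 - 76*s + 30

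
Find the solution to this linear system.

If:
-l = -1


Then:
l = 1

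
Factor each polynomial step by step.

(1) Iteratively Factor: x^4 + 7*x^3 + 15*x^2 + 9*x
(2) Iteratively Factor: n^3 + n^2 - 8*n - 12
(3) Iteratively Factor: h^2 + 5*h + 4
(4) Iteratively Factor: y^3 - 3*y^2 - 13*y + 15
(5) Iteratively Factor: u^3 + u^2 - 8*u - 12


(1) = (x)*(x^3 + 7*x^2 + 15*x + 9) = x*(x + 3)*(x^2 + 4*x + 3) = x*(x + 1)*(x + 3)*(x + 3)
(2) = (n + 2)*(n^2 - n - 6) = (n - 3)*(n + 2)*(n + 2)
(3) = (h + 4)*(h + 1)
(4) = (y - 5)*(y^2 + 2*y - 3) = (y - 5)*(y + 3)*(y - 1)
(5) = (u + 2)*(u^2 - u - 6) = (u + 2)^2*(u - 3)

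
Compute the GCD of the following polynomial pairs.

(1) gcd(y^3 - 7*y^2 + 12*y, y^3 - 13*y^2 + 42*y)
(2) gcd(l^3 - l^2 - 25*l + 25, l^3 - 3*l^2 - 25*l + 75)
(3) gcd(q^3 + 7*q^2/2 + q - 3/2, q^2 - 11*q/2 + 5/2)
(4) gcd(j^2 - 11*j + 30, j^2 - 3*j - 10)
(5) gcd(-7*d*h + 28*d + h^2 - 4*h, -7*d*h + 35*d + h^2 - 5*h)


(1) = gcd(y*(y - 4)*(y - 3), y*(y - 7)*(y - 6)) = y
(2) = gcd((l - 5)*(l - 1)*(l + 5), (l - 5)*(l - 3)*(l + 5)) = l^2 - 25
(3) = gcd((q - 1/2)*(q + 1)*(q + 3), (q - 5)*(q - 1/2)) = q - 1/2
(4) = j - 5
(5) = 7*d - h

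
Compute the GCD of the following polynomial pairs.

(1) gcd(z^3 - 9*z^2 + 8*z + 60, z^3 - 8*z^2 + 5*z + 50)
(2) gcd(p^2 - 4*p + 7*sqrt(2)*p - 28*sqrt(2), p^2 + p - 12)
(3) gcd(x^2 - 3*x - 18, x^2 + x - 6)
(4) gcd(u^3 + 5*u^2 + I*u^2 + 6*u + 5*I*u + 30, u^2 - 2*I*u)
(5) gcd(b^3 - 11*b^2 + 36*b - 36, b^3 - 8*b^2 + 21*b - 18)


(1) = gcd((z - 6)*(z - 5)*(z + 2), (z - 5)^2*(z + 2)) = z^2 - 3*z - 10
(2) = gcd((p - 4)*(p + 7*sqrt(2)), (p - 3)*(p + 4)) = 1
(3) = gcd((x - 6)*(x + 3), (x - 2)*(x + 3)) = x + 3
(4) = u - 2*I
(5) = gcd((b - 6)*(b - 3)*(b - 2), (b - 3)^2*(b - 2)) = b^2 - 5*b + 6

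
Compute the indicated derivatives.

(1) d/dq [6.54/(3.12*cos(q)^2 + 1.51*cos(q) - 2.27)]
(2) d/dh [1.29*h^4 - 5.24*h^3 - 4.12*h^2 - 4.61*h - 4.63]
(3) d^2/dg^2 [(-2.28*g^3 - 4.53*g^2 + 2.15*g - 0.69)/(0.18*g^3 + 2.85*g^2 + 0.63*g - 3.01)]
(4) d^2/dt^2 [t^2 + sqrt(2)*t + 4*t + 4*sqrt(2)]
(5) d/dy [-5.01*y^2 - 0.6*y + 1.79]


(1) = (40.8096*cos(q) + 9.8754)*sin(q)/(3.12*cos(q)^2 + 1.51*cos(q) - 2.27)^2
(2) = 5.16*h^3 - 15.72*h^2 - 8.24*h - 4.61
(3) = (2.045736*g^6 + 1.969272*g^5 - 5.392008*g^4 - 30.24594*g^3 - 227.340432*g^2 - 22.95594*g - 86.316468)/(0.005832*g^9 + 0.27702*g^8 + 4.447386*g^7 + 24.795693*g^6 + 6.301071*g^5 - 72.000684*g^4 - 27.284229*g^3 + 73.879848*g^2 + 17.123589*g - 27.270901)
(4) = 2
(5) = -10.02*y - 0.6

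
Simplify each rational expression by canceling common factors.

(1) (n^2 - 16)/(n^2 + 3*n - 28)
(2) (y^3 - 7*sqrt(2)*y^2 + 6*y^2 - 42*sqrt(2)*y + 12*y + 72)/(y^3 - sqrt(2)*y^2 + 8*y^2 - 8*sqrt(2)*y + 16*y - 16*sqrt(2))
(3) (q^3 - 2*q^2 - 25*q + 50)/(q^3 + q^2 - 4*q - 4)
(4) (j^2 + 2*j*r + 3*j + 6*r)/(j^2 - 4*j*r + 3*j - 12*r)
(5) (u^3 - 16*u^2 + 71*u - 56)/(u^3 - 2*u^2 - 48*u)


(1) = (n + 4)/(n + 7)
(2) = (y^2 + y*(6 - 6*sqrt(2)) - 36*sqrt(2))/(y^2 + 8*y + 16)
(3) = (q^2 - 25)/(q^2 + 3*q + 2)
(4) = (-j - 2*r)/(-j + 4*r)
(5) = (u^2 - 8*u + 7)/(u^2 + 6*u)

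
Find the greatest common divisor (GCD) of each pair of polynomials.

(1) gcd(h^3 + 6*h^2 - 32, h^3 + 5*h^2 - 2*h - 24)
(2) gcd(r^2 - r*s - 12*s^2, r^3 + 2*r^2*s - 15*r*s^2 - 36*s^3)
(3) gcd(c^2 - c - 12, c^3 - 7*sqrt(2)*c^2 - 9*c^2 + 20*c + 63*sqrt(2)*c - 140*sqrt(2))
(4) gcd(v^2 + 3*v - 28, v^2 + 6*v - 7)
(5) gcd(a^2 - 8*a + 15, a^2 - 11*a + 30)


(1) = h^2 + 2*h - 8
(2) = gcd((r - 4*s)*(r + 3*s), (r - 4*s)*(r + 3*s)^2) = r^2 - r*s - 12*s^2
(3) = gcd((c - 4)*(c + 3), (c - 5)*(c - 4)*(c - 7*sqrt(2))) = c - 4
(4) = gcd((v - 4)*(v + 7), (v - 1)*(v + 7)) = v + 7
(5) = a - 5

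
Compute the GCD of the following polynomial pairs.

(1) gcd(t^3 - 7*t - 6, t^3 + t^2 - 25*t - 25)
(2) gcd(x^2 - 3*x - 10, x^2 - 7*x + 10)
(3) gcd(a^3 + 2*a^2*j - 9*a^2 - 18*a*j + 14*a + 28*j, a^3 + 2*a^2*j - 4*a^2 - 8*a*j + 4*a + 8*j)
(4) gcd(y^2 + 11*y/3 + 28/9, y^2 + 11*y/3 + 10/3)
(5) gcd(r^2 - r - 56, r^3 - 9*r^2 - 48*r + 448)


(1) = t + 1
(2) = gcd((x - 5)*(x + 2), (x - 5)*(x - 2)) = x - 5
(3) = gcd((a - 7)*(a - 2)*(a + 2*j), (a - 2)^2*(a + 2*j)) = a^2 + 2*a*j - 2*a - 4*j
(4) = 1
(5) = r^2 - r - 56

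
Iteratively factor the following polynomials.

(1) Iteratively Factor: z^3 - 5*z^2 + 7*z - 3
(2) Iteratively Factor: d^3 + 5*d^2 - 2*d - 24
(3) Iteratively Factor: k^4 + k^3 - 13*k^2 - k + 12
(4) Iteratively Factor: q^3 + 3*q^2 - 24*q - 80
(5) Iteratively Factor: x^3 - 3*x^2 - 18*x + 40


(1) = (z - 1)*(z^2 - 4*z + 3) = (z - 1)^2*(z - 3)
(2) = (d + 3)*(d^2 + 2*d - 8) = (d + 3)*(d + 4)*(d - 2)
(3) = (k - 1)*(k^3 + 2*k^2 - 11*k - 12) = (k - 1)*(k + 1)*(k^2 + k - 12) = (k - 1)*(k + 1)*(k + 4)*(k - 3)
(4) = (q + 4)*(q^2 - q - 20) = (q - 5)*(q + 4)*(q + 4)
(5) = (x - 5)*(x^2 + 2*x - 8) = (x - 5)*(x - 2)*(x + 4)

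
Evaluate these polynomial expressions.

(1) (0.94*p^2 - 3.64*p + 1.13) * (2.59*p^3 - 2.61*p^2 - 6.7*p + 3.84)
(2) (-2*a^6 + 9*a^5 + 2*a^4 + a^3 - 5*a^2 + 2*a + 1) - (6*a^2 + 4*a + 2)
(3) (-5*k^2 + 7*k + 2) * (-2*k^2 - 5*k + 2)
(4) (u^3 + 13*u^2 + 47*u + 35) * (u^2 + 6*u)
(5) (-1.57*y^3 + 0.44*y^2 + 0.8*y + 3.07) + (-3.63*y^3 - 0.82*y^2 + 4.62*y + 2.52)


(1) = 2.4346*p^5 - 11.881*p^4 + 6.1291*p^3 + 25.0483*p^2 - 21.5486*p + 4.3392
(2) = -2*a^6 + 9*a^5 + 2*a^4 + a^3 - 11*a^2 - 2*a - 1
(3) = 10*k^4 + 11*k^3 - 49*k^2 + 4*k + 4
(4) = u^5 + 19*u^4 + 125*u^3 + 317*u^2 + 210*u
(5) = -5.2*y^3 - 0.38*y^2 + 5.42*y + 5.59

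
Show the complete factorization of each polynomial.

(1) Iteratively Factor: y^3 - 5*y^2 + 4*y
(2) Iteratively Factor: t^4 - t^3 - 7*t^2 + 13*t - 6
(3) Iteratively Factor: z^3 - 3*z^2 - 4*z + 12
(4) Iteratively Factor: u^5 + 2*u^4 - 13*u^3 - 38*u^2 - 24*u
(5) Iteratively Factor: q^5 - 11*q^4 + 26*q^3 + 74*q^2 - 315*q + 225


(1) = (y - 4)*(y^2 - y) = y*(y - 4)*(y - 1)
(2) = (t - 1)*(t^3 - 7*t + 6) = (t - 1)*(t + 3)*(t^2 - 3*t + 2) = (t - 1)^2*(t + 3)*(t - 2)
(3) = (z - 2)*(z^2 - z - 6) = (z - 3)*(z - 2)*(z + 2)
(4) = (u)*(u^4 + 2*u^3 - 13*u^2 - 38*u - 24) = u*(u - 4)*(u^3 + 6*u^2 + 11*u + 6) = u*(u - 4)*(u + 3)*(u^2 + 3*u + 2) = u*(u - 4)*(u + 1)*(u + 3)*(u + 2)
(5) = (q - 3)*(q^4 - 8*q^3 + 2*q^2 + 80*q - 75) = (q - 5)*(q - 3)*(q^3 - 3*q^2 - 13*q + 15) = (q - 5)*(q - 3)*(q + 3)*(q^2 - 6*q + 5) = (q - 5)^2*(q - 3)*(q + 3)*(q - 1)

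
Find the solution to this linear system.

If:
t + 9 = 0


Then:
t = -9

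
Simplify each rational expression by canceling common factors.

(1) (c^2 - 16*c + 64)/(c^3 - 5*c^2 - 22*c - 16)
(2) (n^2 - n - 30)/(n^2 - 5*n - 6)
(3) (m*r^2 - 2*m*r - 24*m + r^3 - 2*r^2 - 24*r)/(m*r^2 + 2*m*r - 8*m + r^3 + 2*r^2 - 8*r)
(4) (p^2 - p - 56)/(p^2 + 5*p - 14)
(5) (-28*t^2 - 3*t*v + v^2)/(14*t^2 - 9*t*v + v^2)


(1) = (c - 8)/(c^2 + 3*c + 2)
(2) = (n + 5)/(n + 1)
(3) = (r - 6)/(r - 2)
(4) = (p - 8)/(p - 2)
(5) = (-4*t - v)/(2*t - v)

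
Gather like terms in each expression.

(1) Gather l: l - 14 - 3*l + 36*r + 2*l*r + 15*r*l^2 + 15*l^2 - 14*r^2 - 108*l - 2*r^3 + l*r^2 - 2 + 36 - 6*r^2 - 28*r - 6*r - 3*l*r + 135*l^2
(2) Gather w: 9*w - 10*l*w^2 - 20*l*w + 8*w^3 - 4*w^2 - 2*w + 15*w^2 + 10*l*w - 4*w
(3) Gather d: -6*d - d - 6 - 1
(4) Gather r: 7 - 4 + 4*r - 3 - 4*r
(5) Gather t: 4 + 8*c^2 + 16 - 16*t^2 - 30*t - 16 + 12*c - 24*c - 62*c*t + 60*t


(1) = l^2*(15*r + 150) + l*(r^2 - r - 110) - 2*r^3 - 20*r^2 + 2*r + 20
(2) = 8*w^3 + w^2*(11 - 10*l) + w*(3 - 10*l)
(3) = -7*d - 7
(4) = 0
(5) = 8*c^2 - 12*c - 16*t^2 + t*(30 - 62*c) + 4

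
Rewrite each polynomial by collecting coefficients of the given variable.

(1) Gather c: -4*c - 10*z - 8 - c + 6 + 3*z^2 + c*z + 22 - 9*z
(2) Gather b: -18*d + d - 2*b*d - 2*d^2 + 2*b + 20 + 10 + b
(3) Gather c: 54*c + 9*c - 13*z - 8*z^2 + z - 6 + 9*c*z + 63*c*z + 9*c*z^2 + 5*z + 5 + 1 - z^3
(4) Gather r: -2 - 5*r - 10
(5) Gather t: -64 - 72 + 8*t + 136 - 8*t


(1) = c*(z - 5) + 3*z^2 - 19*z + 20
(2) = b*(3 - 2*d) - 2*d^2 - 17*d + 30
(3) = c*(9*z^2 + 72*z + 63) - z^3 - 8*z^2 - 7*z
(4) = -5*r - 12
(5) = 0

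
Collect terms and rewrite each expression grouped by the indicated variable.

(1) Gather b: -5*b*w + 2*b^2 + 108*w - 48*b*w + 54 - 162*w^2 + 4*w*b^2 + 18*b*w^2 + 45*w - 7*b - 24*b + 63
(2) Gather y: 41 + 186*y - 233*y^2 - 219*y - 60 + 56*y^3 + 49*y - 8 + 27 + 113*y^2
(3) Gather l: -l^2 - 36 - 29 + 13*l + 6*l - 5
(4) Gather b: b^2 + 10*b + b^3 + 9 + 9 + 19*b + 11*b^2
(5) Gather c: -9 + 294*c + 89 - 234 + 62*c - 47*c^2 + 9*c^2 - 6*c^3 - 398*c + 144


(1) = b^2*(4*w + 2) + b*(18*w^2 - 53*w - 31) - 162*w^2 + 153*w + 117
(2) = 56*y^3 - 120*y^2 + 16*y
(3) = -l^2 + 19*l - 70
(4) = b^3 + 12*b^2 + 29*b + 18
(5) = -6*c^3 - 38*c^2 - 42*c - 10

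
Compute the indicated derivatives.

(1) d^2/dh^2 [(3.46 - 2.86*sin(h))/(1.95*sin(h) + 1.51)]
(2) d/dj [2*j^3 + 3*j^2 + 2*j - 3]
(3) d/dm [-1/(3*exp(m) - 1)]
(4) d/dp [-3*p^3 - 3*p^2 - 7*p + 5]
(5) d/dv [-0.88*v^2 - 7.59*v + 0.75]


(1) = (-21.57792*sin(h)^2 + 16.709056*sin(h) + 43.15584)/(7.414875*sin(h)^3 + 17.225325*sin(h)^2 + 13.338585*sin(h) + 3.442951)
(2) = 6*j^2 + 6*j + 2
(3) = 3*exp(m)/(3*exp(m) - 1)^2
(4) = -9*p^2 - 6*p - 7
(5) = -1.76*v - 7.59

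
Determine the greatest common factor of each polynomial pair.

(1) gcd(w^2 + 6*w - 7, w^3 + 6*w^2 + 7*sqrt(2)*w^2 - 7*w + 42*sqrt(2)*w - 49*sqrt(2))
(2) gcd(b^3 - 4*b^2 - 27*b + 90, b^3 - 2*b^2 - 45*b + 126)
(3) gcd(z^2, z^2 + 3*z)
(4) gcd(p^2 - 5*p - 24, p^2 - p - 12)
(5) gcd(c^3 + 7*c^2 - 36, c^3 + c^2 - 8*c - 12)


(1) = w^2 + 6*w - 7
(2) = b^2 - 9*b + 18
(3) = gcd(z^2, z*(z + 3)) = z
(4) = gcd((p - 8)*(p + 3), (p - 4)*(p + 3)) = p + 3
(5) = gcd((c - 2)*(c + 3)*(c + 6), (c - 3)*(c + 2)^2) = 1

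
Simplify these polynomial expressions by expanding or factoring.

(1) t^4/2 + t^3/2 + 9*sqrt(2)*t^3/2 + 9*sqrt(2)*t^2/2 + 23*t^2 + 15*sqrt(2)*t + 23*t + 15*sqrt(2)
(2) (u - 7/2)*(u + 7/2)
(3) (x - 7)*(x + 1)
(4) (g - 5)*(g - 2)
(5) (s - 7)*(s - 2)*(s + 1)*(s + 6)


(1) = (t/2 + 1/2)*(t + sqrt(2))*(t + 3*sqrt(2))*(t + 5*sqrt(2))
(2) = u^2 - 49/4
(3) = x^2 - 6*x - 7
(4) = g^2 - 7*g + 10
(5) = s^4 - 2*s^3 - 43*s^2 + 44*s + 84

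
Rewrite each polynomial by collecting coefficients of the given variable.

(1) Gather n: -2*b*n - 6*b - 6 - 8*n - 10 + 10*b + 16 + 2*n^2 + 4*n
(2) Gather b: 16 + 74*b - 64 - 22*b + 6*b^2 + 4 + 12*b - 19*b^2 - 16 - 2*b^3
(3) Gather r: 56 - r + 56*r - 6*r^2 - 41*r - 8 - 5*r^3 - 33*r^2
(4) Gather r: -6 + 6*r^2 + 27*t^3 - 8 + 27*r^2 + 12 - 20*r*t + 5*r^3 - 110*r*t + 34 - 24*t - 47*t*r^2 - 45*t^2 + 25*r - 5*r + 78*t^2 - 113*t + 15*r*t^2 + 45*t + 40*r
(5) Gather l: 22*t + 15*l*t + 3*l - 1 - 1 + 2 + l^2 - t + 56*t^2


(1) = 4*b + 2*n^2 + n*(-2*b - 4)
(2) = -2*b^3 - 13*b^2 + 64*b - 60
(3) = -5*r^3 - 39*r^2 + 14*r + 48
(4) = 5*r^3 + r^2*(33 - 47*t) + r*(15*t^2 - 130*t + 60) + 27*t^3 + 33*t^2 - 92*t + 32
(5) = l^2 + l*(15*t + 3) + 56*t^2 + 21*t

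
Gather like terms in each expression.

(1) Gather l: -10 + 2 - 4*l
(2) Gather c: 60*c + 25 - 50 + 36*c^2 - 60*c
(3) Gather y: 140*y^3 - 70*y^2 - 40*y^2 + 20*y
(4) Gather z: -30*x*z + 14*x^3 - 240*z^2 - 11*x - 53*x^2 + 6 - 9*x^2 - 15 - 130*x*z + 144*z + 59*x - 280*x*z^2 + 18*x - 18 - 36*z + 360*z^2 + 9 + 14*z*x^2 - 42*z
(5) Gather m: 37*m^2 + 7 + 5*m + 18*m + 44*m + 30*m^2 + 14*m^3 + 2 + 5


(1) = -4*l - 8
(2) = 36*c^2 - 25
(3) = 140*y^3 - 110*y^2 + 20*y
(4) = 14*x^3 - 62*x^2 + 66*x + z^2*(120 - 280*x) + z*(14*x^2 - 160*x + 66) - 18
(5) = 14*m^3 + 67*m^2 + 67*m + 14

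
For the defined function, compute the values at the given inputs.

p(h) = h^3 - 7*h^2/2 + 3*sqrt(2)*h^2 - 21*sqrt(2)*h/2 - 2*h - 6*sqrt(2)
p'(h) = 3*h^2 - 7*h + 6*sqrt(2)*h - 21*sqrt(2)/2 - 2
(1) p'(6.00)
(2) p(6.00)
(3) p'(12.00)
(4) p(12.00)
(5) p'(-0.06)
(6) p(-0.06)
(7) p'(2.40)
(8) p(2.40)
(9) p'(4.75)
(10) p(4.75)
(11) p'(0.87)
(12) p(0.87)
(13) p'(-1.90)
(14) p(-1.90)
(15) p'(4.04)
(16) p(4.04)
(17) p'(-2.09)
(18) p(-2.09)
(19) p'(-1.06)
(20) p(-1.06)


(1) = 100.06
(2) = 133.15
(3) = 432.97
(4) = 1624.26
(5) = -16.93
(6) = -7.47
(7) = 4.00
(8) = -30.82
(9) = 57.89
(10) = 35.41
(11) = -13.29
(12) = -21.92
(13) = -8.84
(14) = 19.35
(15) = 38.12
(16) = 1.50
(17) = -6.85
(18) = 20.84
(19) = -15.05
(20) = 9.02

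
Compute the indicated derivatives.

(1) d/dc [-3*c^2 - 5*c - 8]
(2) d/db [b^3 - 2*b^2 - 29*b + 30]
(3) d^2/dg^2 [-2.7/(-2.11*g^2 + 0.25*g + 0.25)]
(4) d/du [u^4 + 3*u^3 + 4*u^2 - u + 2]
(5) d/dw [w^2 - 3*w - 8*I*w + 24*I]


(1) = -6*c - 5
(2) = 3*b^2 - 4*b - 29
(3) = (24.04134*g^2 - 2.8485*g - 2.7*(4.22*g - 0.25)*(8.44*g - 0.5) - 2.8485)/(-2.11*g^2 + 0.25*g + 0.25)^3
(4) = 4*u^3 + 9*u^2 + 8*u - 1
(5) = 2*w - 3 - 8*I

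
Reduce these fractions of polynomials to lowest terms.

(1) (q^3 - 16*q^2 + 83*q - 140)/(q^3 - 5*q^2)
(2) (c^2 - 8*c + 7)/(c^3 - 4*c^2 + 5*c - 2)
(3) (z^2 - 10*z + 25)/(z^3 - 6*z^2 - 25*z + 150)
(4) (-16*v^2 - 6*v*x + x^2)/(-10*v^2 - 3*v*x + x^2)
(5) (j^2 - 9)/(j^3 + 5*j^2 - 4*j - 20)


(1) = (q^2 - 11*q + 28)/q^2
(2) = (c - 7)/(c^2 - 3*c + 2)
(3) = (z - 5)/(z^2 - z - 30)
(4) = (-8*v + x)/(-5*v + x)
(5) = (j^2 - 9)/(j^3 + 5*j^2 - 4*j - 20)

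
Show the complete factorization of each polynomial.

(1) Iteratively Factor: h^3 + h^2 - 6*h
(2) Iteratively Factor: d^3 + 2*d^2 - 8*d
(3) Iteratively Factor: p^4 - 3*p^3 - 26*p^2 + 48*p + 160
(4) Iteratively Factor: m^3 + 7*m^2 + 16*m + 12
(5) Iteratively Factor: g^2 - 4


(1) = (h + 3)*(h^2 - 2*h) = h*(h + 3)*(h - 2)
(2) = (d - 2)*(d^2 + 4*d) = d*(d - 2)*(d + 4)
(3) = (p + 4)*(p^3 - 7*p^2 + 2*p + 40) = (p - 5)*(p + 4)*(p^2 - 2*p - 8) = (p - 5)*(p - 4)*(p + 4)*(p + 2)
(4) = (m + 2)*(m^2 + 5*m + 6) = (m + 2)^2*(m + 3)
(5) = (g - 2)*(g + 2)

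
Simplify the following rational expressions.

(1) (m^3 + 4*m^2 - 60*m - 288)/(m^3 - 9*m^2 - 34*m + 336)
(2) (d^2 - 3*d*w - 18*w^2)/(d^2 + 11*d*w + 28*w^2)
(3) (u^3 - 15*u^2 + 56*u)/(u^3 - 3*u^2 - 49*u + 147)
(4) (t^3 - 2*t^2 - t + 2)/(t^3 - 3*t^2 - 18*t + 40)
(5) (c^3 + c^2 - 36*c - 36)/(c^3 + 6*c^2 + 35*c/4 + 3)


(1) = (m + 6)/(m - 7)
(2) = (d^2 - 3*d*w - 18*w^2)/(d^2 + 11*d*w + 28*w^2)
(3) = (u^2 - 8*u)/(u^2 + 4*u - 21)
(4) = (t^2 - 1)/(t^2 - t - 20)
(5) = (4*c^3 + 4*c^2 - 144*c - 144)/(4*c^3 + 24*c^2 + 35*c + 12)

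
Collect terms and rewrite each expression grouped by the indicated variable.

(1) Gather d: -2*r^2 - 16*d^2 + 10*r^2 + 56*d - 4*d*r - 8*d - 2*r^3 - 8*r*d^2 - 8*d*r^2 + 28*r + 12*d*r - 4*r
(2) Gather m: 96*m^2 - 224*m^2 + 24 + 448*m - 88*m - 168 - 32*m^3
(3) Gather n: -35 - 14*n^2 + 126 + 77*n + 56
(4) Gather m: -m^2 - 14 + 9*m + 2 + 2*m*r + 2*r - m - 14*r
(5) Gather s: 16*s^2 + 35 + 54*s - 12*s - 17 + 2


(1) = d^2*(-8*r - 16) + d*(-8*r^2 + 8*r + 48) - 2*r^3 + 8*r^2 + 24*r
(2) = -32*m^3 - 128*m^2 + 360*m - 144
(3) = -14*n^2 + 77*n + 147
(4) = -m^2 + m*(2*r + 8) - 12*r - 12
(5) = 16*s^2 + 42*s + 20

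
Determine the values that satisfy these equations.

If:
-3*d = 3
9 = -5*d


Then:
No Solution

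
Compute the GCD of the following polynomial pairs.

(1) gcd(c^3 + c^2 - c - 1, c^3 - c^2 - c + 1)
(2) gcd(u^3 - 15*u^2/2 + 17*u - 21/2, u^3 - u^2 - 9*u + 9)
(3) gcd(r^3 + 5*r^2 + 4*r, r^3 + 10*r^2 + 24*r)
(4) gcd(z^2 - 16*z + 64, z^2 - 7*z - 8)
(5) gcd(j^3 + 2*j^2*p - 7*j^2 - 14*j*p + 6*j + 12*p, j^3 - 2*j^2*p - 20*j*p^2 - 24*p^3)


(1) = c^2 - 1
(2) = u^2 - 4*u + 3
(3) = r^2 + 4*r
(4) = z - 8
(5) = j + 2*p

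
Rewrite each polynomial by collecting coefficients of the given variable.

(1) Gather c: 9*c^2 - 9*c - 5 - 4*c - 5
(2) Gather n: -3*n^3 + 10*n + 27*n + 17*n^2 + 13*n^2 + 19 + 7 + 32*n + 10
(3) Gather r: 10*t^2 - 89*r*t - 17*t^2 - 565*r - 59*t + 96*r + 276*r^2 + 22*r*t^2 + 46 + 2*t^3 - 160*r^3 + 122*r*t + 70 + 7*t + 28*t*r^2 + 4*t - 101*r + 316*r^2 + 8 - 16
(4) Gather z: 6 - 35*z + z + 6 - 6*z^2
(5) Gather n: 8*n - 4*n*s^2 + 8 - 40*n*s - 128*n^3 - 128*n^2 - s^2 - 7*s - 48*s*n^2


(1) = 9*c^2 - 13*c - 10
(2) = -3*n^3 + 30*n^2 + 69*n + 36
(3) = -160*r^3 + r^2*(28*t + 592) + r*(22*t^2 + 33*t - 570) + 2*t^3 - 7*t^2 - 48*t + 108
(4) = -6*z^2 - 34*z + 12
(5) = -128*n^3 + n^2*(-48*s - 128) + n*(-4*s^2 - 40*s + 8) - s^2 - 7*s + 8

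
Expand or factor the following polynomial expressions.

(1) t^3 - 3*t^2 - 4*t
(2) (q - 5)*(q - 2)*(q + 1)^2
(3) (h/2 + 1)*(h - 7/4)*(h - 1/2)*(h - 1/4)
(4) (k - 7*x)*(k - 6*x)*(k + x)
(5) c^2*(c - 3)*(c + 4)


(1) = t*(t - 4)*(t + 1)
(2) = q^4 - 5*q^3 - 3*q^2 + 13*q + 10
(3) = h^4/2 - h^3/4 - 57*h^2/32 + 85*h/64 - 7/32
(4) = k^3 - 12*k^2*x + 29*k*x^2 + 42*x^3
(5) = c^4 + c^3 - 12*c^2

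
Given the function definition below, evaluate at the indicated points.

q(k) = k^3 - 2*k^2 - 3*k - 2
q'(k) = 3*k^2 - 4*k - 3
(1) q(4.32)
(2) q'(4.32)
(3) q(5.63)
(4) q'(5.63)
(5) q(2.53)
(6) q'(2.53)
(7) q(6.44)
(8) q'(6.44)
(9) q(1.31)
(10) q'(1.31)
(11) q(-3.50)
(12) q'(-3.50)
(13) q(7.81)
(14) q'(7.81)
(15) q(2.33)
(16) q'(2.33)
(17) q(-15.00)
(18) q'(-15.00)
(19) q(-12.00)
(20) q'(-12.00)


(1) = 28.34
(2) = 35.71
(3) = 96.17
(4) = 69.57
(5) = -6.20
(6) = 6.08
(7) = 162.82
(8) = 95.66
(9) = -7.11
(10) = -3.09
(11) = -58.88
(12) = 47.75
(13) = 328.96
(14) = 148.75
(15) = -7.20
(16) = 3.97
(17) = -3782.00
(18) = 732.00
(19) = -1982.00
(20) = 477.00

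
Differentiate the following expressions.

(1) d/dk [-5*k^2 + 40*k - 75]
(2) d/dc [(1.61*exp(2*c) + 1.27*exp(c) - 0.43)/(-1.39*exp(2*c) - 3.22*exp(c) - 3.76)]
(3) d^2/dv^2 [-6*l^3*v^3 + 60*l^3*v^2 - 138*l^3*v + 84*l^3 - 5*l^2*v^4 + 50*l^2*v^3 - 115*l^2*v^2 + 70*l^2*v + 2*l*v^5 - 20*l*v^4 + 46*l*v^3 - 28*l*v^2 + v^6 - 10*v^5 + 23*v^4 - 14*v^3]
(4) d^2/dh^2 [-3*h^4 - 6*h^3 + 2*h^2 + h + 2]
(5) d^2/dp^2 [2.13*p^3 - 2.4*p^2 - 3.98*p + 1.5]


(1) = 40 - 10*k
(2) = (-3.4189*exp(2*c) - 13.3026*exp(c) - 6.1598)*exp(c)/(1.9321*exp(4*c) + 8.9516*exp(3*c) + 20.8212*exp(2*c) + 24.2144*exp(c) + 14.1376)
(3) = -36*l^3*v + 120*l^3 - 60*l^2*v^2 + 300*l^2*v - 230*l^2 + 40*l*v^3 - 240*l*v^2 + 276*l*v - 56*l + 30*v^4 - 200*v^3 + 276*v^2 - 84*v
(4) = -36*h^2 - 36*h + 4
(5) = 12.78*p - 4.8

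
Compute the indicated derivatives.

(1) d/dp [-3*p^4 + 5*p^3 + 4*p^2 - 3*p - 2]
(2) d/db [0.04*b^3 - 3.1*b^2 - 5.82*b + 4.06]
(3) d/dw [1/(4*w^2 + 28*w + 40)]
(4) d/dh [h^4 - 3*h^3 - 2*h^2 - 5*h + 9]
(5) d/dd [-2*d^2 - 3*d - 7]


(1) = -12*p^3 + 15*p^2 + 8*p - 3
(2) = 0.12*b^2 - 6.2*b - 5.82
(3) = (-2*w - 7)/(4*(w^2 + 7*w + 10)^2)
(4) = 4*h^3 - 9*h^2 - 4*h - 5
(5) = -4*d - 3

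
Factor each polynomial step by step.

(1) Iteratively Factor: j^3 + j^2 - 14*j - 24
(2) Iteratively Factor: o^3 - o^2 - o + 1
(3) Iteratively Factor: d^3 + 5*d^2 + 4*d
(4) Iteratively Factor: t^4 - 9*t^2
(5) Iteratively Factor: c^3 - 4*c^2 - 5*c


(1) = (j + 3)*(j^2 - 2*j - 8) = (j - 4)*(j + 3)*(j + 2)
(2) = (o - 1)*(o^2 - 1) = (o - 1)*(o + 1)*(o - 1)
(3) = (d + 1)*(d^2 + 4*d) = (d + 1)*(d + 4)*(d)
(4) = (t + 3)*(t^3 - 3*t^2) = t*(t + 3)*(t^2 - 3*t) = t^2*(t + 3)*(t - 3)
(5) = (c)*(c^2 - 4*c - 5) = c*(c - 5)*(c + 1)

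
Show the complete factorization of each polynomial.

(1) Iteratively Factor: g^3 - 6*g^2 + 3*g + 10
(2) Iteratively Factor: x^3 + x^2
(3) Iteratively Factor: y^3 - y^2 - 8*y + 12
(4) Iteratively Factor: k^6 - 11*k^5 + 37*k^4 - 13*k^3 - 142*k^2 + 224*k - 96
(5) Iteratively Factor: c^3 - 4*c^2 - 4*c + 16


(1) = (g - 2)*(g^2 - 4*g - 5) = (g - 5)*(g - 2)*(g + 1)
(2) = (x)*(x^2 + x) = x^2*(x + 1)
(3) = (y + 3)*(y^2 - 4*y + 4) = (y - 2)*(y + 3)*(y - 2)
(4) = (k - 1)*(k^5 - 10*k^4 + 27*k^3 + 14*k^2 - 128*k + 96) = (k - 3)*(k - 1)*(k^4 - 7*k^3 + 6*k^2 + 32*k - 32) = (k - 4)*(k - 3)*(k - 1)*(k^3 - 3*k^2 - 6*k + 8) = (k - 4)*(k - 3)*(k - 1)^2*(k^2 - 2*k - 8) = (k - 4)^2*(k - 3)*(k - 1)^2*(k + 2)
(5) = (c + 2)*(c^2 - 6*c + 8) = (c - 4)*(c + 2)*(c - 2)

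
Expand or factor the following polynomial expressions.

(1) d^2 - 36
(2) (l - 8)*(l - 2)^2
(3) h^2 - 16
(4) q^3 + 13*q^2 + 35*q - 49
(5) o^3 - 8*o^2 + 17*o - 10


(1) = (d - 6)*(d + 6)
(2) = l^3 - 12*l^2 + 36*l - 32
(3) = (h - 4)*(h + 4)
(4) = (q - 1)*(q + 7)^2
(5) = (o - 5)*(o - 2)*(o - 1)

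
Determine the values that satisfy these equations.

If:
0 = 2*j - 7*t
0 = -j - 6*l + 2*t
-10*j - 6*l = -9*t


Then:
j = 0
l = 0
t = 0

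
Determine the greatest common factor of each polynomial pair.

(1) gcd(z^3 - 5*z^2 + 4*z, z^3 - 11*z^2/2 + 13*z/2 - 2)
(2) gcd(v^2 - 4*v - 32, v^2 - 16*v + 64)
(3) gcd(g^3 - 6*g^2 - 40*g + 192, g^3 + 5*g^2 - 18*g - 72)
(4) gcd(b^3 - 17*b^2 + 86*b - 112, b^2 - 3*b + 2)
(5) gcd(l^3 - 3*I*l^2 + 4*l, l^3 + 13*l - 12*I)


(1) = z^2 - 5*z + 4
(2) = v - 8
(3) = gcd((g - 8)*(g - 4)*(g + 6), (g - 4)*(g + 3)*(g + 6)) = g^2 + 2*g - 24
(4) = gcd((b - 8)*(b - 7)*(b - 2), (b - 2)*(b - 1)) = b - 2
(5) = 1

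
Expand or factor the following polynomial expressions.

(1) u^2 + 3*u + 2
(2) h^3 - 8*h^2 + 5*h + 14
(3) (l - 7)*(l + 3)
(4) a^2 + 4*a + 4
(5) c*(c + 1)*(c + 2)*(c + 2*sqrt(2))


(1) = (u + 1)*(u + 2)
(2) = (h - 7)*(h - 2)*(h + 1)
(3) = l^2 - 4*l - 21
(4) = (a + 2)^2
(5) = c^4 + 2*sqrt(2)*c^3 + 3*c^3 + 2*c^2 + 6*sqrt(2)*c^2 + 4*sqrt(2)*c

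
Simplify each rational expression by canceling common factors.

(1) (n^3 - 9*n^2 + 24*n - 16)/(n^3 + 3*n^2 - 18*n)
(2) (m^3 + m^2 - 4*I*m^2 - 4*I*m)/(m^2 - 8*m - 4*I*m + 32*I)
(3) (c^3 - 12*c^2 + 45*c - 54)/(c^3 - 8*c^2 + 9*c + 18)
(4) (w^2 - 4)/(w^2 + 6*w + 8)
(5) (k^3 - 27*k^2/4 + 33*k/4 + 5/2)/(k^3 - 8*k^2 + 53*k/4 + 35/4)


(1) = (n^3 - 9*n^2 + 24*n - 16)/(n^3 + 3*n^2 - 18*n)
(2) = (m^2 + m)/(m - 8)
(3) = (c - 3)/(c + 1)
(4) = (w - 2)/(w + 4)
(5) = (4*k^2 - 7*k - 2)/(4*k^2 - 12*k - 7)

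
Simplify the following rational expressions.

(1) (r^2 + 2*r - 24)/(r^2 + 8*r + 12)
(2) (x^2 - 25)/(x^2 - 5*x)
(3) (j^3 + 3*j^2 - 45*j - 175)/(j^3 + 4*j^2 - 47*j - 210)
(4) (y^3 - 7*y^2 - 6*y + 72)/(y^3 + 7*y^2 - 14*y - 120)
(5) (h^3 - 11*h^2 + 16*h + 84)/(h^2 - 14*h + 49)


(1) = (r - 4)/(r + 2)
(2) = (x + 5)/x
(3) = (j + 5)/(j + 6)
(4) = (y^2 - 3*y - 18)/(y^2 + 11*y + 30)
(5) = (h^2 - 4*h - 12)/(h - 7)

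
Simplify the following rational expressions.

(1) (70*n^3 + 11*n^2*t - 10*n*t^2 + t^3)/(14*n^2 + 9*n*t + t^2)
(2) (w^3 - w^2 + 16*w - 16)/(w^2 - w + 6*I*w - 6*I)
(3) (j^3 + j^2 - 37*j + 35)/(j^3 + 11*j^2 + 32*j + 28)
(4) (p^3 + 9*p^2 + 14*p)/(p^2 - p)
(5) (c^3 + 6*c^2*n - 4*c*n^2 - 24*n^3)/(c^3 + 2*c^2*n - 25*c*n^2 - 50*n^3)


(1) = (35*n^2 - 12*n*t + t^2)/(7*n + t)
(2) = (w^2 + 16)/(w + 6*I)
(3) = (j^2 - 6*j + 5)/(j^2 + 4*j + 4)
(4) = (p^2 + 9*p + 14)/(p - 1)
(5) = (c^2 + 4*c*n - 12*n^2)/(c^2 - 25*n^2)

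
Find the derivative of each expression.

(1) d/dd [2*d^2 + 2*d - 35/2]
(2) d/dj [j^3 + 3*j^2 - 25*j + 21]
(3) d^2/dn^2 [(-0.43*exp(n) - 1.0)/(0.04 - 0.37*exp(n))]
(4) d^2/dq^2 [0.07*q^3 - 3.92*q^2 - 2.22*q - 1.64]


(1) = 4*d + 2
(2) = 3*j^2 + 6*j - 25
(3) = (0.143264*exp(n) + 0.015488)*exp(n)/(0.050653*exp(3*n) - 0.016428*exp(2*n) + 0.001776*exp(n) - 6.4e-5)
(4) = 0.42*q - 7.84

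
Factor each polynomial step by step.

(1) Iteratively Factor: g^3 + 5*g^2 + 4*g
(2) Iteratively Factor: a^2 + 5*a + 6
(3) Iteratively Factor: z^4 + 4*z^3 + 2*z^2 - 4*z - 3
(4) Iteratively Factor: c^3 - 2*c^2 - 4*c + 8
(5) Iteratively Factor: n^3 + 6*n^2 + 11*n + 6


(1) = (g)*(g^2 + 5*g + 4) = g*(g + 1)*(g + 4)
(2) = (a + 2)*(a + 3)
(3) = (z + 3)*(z^3 + z^2 - z - 1) = (z + 1)*(z + 3)*(z^2 - 1) = (z + 1)^2*(z + 3)*(z - 1)
(4) = (c - 2)*(c^2 - 4) = (c - 2)^2*(c + 2)
(5) = (n + 1)*(n^2 + 5*n + 6) = (n + 1)*(n + 3)*(n + 2)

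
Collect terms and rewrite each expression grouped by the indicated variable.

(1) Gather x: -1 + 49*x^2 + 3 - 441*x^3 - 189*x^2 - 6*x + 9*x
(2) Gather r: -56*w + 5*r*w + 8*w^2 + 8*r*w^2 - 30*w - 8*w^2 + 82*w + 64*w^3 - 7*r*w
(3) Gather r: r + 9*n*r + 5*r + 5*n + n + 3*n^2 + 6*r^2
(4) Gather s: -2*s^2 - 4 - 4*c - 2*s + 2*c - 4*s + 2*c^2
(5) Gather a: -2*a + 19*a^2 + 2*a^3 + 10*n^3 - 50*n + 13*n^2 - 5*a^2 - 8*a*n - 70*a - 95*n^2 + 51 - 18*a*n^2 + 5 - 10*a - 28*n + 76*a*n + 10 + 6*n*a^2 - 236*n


(1) = -441*x^3 - 140*x^2 + 3*x + 2
(2) = r*(8*w^2 - 2*w) + 64*w^3 - 4*w
(3) = 3*n^2 + 6*n + 6*r^2 + r*(9*n + 6)
(4) = 2*c^2 - 2*c - 2*s^2 - 6*s - 4
(5) = 2*a^3 + a^2*(6*n + 14) + a*(-18*n^2 + 68*n - 82) + 10*n^3 - 82*n^2 - 314*n + 66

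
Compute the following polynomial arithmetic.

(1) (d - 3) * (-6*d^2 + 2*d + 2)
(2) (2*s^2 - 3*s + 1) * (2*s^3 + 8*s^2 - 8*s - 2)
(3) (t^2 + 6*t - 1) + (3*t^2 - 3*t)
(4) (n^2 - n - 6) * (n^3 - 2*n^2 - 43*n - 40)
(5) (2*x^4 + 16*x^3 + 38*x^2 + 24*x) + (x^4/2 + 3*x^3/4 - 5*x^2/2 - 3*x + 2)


(1) = -6*d^3 + 20*d^2 - 4*d - 6
(2) = 4*s^5 + 10*s^4 - 38*s^3 + 28*s^2 - 2*s - 2
(3) = 4*t^2 + 3*t - 1
(4) = n^5 - 3*n^4 - 47*n^3 + 15*n^2 + 298*n + 240
(5) = 5*x^4/2 + 67*x^3/4 + 71*x^2/2 + 21*x + 2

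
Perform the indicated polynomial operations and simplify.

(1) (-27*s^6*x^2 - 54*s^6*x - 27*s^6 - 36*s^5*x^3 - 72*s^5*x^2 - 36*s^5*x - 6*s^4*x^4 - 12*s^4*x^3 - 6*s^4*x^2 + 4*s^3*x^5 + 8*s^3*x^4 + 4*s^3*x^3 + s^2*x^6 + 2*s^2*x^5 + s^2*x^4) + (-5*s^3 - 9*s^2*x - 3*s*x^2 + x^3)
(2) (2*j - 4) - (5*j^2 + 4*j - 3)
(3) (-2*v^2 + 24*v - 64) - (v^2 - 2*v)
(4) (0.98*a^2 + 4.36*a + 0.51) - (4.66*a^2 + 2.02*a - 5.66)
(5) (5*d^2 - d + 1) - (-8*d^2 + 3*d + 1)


(1) = -27*s^6*x^2 - 54*s^6*x - 27*s^6 - 36*s^5*x^3 - 72*s^5*x^2 - 36*s^5*x - 6*s^4*x^4 - 12*s^4*x^3 - 6*s^4*x^2 + 4*s^3*x^5 + 8*s^3*x^4 + 4*s^3*x^3 - 5*s^3 + s^2*x^6 + 2*s^2*x^5 + s^2*x^4 - 9*s^2*x - 3*s*x^2 + x^3
(2) = -5*j^2 - 2*j - 1
(3) = -3*v^2 + 26*v - 64
(4) = -3.68*a^2 + 2.34*a + 6.17
(5) = 13*d^2 - 4*d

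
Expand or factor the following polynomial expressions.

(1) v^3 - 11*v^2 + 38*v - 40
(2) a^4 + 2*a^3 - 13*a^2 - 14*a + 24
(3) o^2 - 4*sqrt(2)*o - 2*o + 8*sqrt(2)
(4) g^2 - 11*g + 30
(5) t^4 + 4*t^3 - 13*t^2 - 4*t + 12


(1) = (v - 5)*(v - 4)*(v - 2)
(2) = (a - 3)*(a - 1)*(a + 2)*(a + 4)
(3) = (o - 2)*(o - 4*sqrt(2))
(4) = (g - 6)*(g - 5)
(5) = (t - 2)*(t - 1)*(t + 1)*(t + 6)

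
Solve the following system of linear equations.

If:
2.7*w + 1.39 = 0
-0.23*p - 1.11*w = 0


Then:
p = 2.48
w = -0.51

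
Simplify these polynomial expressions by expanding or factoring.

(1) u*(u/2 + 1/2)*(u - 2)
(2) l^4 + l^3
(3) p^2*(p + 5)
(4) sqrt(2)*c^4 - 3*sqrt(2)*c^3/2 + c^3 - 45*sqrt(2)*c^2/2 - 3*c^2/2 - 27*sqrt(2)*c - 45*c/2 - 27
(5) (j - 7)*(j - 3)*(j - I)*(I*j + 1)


(1) = u^3/2 - u^2/2 - u
(2) = l^3*(l + 1)
(3) = p^3 + 5*p^2
(4) = (c - 6)*(c + 3/2)*(c + 3)*(sqrt(2)*c + 1)
(5) = I*j^4 + 2*j^3 - 10*I*j^3 - 20*j^2 + 20*I*j^2 + 42*j + 10*I*j - 21*I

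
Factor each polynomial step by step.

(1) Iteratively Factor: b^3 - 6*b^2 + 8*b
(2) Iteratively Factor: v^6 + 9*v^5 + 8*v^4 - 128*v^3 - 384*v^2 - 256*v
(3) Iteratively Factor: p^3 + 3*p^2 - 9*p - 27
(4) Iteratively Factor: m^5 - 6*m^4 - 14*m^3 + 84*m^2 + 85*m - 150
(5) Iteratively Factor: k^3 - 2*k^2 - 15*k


(1) = (b - 2)*(b^2 - 4*b) = (b - 4)*(b - 2)*(b)
(2) = (v + 4)*(v^5 + 5*v^4 - 12*v^3 - 80*v^2 - 64*v) = v*(v + 4)*(v^4 + 5*v^3 - 12*v^2 - 80*v - 64) = v*(v + 4)^2*(v^3 + v^2 - 16*v - 16) = v*(v - 4)*(v + 4)^2*(v^2 + 5*v + 4) = v*(v - 4)*(v + 4)^3*(v + 1)
(3) = (p - 3)*(p^2 + 6*p + 9) = (p - 3)*(p + 3)*(p + 3)
(4) = (m - 1)*(m^4 - 5*m^3 - 19*m^2 + 65*m + 150) = (m - 1)*(m + 3)*(m^3 - 8*m^2 + 5*m + 50) = (m - 1)*(m + 2)*(m + 3)*(m^2 - 10*m + 25) = (m - 5)*(m - 1)*(m + 2)*(m + 3)*(m - 5)
(5) = (k)*(k^2 - 2*k - 15) = k*(k - 5)*(k + 3)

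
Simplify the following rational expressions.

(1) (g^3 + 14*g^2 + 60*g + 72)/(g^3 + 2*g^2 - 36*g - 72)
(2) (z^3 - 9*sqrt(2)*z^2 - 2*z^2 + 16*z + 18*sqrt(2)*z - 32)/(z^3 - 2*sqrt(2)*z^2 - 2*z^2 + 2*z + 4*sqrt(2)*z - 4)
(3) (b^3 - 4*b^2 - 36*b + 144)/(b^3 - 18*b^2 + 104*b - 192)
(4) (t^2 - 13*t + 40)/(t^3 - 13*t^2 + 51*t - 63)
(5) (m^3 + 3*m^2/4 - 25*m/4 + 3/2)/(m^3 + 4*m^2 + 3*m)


(1) = (g + 6)/(g - 6)
(2) = (z - 8*sqrt(2))/(z - sqrt(2))
(3) = (b + 6)/(b - 8)
(4) = (t^2 - 13*t + 40)/(t^3 - 13*t^2 + 51*t - 63)
(5) = (4*m^2 - 9*m + 2)/(4*m^2 + 4*m)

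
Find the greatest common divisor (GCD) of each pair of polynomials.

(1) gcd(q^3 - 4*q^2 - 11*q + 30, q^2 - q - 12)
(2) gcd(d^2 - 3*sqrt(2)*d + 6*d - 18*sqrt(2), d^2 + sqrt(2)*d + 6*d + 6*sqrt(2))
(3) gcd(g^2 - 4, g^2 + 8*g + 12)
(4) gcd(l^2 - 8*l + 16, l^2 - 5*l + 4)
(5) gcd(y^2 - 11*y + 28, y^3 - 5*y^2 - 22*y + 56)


(1) = gcd((q - 5)*(q - 2)*(q + 3), (q - 4)*(q + 3)) = q + 3
(2) = gcd((d + 6)*(d - 3*sqrt(2)), (d + 6)*(d + sqrt(2))) = d + 6
(3) = gcd((g - 2)*(g + 2), (g + 2)*(g + 6)) = g + 2
(4) = l - 4
(5) = gcd((y - 7)*(y - 4), (y - 7)*(y - 2)*(y + 4)) = y - 7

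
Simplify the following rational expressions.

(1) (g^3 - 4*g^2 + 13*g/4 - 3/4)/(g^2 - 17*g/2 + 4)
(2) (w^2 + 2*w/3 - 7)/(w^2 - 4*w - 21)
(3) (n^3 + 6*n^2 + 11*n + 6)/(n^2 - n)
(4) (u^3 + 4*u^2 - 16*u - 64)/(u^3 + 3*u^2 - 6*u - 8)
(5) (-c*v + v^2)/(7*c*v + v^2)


(1) = (2*g^2 - 7*g + 3)/(2*g - 16)
(2) = (3*w - 7)/(3*w - 21)
(3) = (n^3 + 6*n^2 + 11*n + 6)/(n^2 - n)
(4) = (u^2 - 16)/(u^2 - u - 2)
(5) = (-c + v)/(7*c + v)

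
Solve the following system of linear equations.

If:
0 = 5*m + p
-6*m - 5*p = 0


Then:
m = 0
p = 0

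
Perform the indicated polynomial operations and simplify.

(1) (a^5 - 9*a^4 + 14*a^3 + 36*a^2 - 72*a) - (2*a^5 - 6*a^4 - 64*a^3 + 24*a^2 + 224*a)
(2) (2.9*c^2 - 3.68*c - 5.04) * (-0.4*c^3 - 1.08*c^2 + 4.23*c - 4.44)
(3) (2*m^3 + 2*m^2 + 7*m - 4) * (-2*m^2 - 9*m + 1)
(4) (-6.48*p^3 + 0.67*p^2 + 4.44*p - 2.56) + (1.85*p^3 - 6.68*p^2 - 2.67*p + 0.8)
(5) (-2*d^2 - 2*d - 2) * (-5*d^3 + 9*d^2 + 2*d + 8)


(1) = -a^5 - 3*a^4 + 78*a^3 + 12*a^2 - 296*a
(2) = -1.16*c^5 - 1.66*c^4 + 18.2574*c^3 - 22.9992*c^2 - 4.98*c + 22.3776
(3) = -4*m^5 - 22*m^4 - 30*m^3 - 53*m^2 + 43*m - 4
(4) = -4.63*p^3 - 6.01*p^2 + 1.77*p - 1.76
(5) = 10*d^5 - 8*d^4 - 12*d^3 - 38*d^2 - 20*d - 16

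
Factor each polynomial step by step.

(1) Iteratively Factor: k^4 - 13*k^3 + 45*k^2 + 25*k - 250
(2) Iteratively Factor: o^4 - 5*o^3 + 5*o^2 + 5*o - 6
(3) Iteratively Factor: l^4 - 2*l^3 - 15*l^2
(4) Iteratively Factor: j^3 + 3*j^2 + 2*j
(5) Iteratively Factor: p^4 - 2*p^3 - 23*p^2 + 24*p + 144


(1) = (k - 5)*(k^3 - 8*k^2 + 5*k + 50) = (k - 5)*(k + 2)*(k^2 - 10*k + 25) = (k - 5)^2*(k + 2)*(k - 5)
(2) = (o - 2)*(o^3 - 3*o^2 - o + 3) = (o - 2)*(o + 1)*(o^2 - 4*o + 3) = (o - 3)*(o - 2)*(o + 1)*(o - 1)
(3) = (l + 3)*(l^3 - 5*l^2) = l*(l + 3)*(l^2 - 5*l) = l*(l - 5)*(l + 3)*(l)
(4) = (j)*(j^2 + 3*j + 2) = j*(j + 2)*(j + 1)
(5) = (p + 3)*(p^3 - 5*p^2 - 8*p + 48) = (p + 3)^2*(p^2 - 8*p + 16) = (p - 4)*(p + 3)^2*(p - 4)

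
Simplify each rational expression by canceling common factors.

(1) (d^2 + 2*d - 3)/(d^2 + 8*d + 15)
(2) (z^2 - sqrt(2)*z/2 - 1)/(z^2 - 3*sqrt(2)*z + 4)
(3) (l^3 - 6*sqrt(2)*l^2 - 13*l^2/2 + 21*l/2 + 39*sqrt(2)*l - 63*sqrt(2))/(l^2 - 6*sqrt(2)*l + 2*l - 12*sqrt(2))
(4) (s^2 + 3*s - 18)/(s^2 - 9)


(1) = (d - 1)/(d + 5)
(2) = (2*z + sqrt(2))/(2*z - 4*sqrt(2))
(3) = (2*l^2 - 13*l + 21)/(2*l + 4)
(4) = (s + 6)/(s + 3)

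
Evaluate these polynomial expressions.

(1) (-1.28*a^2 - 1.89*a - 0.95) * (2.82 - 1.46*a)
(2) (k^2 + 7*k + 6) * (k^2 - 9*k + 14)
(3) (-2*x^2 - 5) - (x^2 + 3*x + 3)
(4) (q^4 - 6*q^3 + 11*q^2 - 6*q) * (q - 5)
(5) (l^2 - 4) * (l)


(1) = 1.8688*a^3 - 0.8502*a^2 - 3.9428*a - 2.679
(2) = k^4 - 2*k^3 - 43*k^2 + 44*k + 84
(3) = -3*x^2 - 3*x - 8
(4) = q^5 - 11*q^4 + 41*q^3 - 61*q^2 + 30*q
(5) = l^3 - 4*l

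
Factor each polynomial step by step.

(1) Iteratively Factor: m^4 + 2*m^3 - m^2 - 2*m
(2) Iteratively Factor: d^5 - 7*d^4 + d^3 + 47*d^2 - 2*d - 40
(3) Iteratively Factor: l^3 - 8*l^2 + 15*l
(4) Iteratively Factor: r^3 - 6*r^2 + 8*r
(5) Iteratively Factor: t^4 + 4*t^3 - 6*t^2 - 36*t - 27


(1) = (m - 1)*(m^3 + 3*m^2 + 2*m) = m*(m - 1)*(m^2 + 3*m + 2) = m*(m - 1)*(m + 1)*(m + 2)
(2) = (d - 1)*(d^4 - 6*d^3 - 5*d^2 + 42*d + 40) = (d - 1)*(d + 2)*(d^3 - 8*d^2 + 11*d + 20) = (d - 1)*(d + 1)*(d + 2)*(d^2 - 9*d + 20) = (d - 4)*(d - 1)*(d + 1)*(d + 2)*(d - 5)
(3) = (l)*(l^2 - 8*l + 15) = l*(l - 3)*(l - 5)
(4) = (r - 2)*(r^2 - 4*r) = (r - 4)*(r - 2)*(r)
(5) = (t + 3)*(t^3 + t^2 - 9*t - 9) = (t + 1)*(t + 3)*(t^2 - 9) = (t - 3)*(t + 1)*(t + 3)*(t + 3)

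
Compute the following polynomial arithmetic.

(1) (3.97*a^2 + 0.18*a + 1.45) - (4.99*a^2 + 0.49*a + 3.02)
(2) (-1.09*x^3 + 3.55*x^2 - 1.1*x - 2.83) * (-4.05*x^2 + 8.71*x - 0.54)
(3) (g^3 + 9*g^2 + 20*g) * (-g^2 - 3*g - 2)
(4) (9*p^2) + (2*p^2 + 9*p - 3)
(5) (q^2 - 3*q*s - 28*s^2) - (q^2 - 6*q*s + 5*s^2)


(1) = -1.02*a^2 - 0.31*a - 1.57
(2) = 4.4145*x^5 - 23.8714*x^4 + 35.9641*x^3 - 0.0365*x^2 - 24.0553*x + 1.5282
(3) = -g^5 - 12*g^4 - 49*g^3 - 78*g^2 - 40*g
(4) = 11*p^2 + 9*p - 3
(5) = 3*q*s - 33*s^2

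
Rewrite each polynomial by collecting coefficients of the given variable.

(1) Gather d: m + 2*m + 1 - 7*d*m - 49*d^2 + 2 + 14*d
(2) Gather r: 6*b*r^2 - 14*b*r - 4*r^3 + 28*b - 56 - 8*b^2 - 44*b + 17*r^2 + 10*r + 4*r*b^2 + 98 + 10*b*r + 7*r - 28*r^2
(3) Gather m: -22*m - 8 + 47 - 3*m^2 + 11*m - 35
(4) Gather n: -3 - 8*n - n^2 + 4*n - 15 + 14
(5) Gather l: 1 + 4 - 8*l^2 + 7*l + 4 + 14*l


(1) = -49*d^2 + d*(14 - 7*m) + 3*m + 3
(2) = -8*b^2 - 16*b - 4*r^3 + r^2*(6*b - 11) + r*(4*b^2 - 4*b + 17) + 42
(3) = -3*m^2 - 11*m + 4
(4) = -n^2 - 4*n - 4
(5) = -8*l^2 + 21*l + 9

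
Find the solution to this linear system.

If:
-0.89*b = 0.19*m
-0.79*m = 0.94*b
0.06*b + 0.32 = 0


Then:
No Solution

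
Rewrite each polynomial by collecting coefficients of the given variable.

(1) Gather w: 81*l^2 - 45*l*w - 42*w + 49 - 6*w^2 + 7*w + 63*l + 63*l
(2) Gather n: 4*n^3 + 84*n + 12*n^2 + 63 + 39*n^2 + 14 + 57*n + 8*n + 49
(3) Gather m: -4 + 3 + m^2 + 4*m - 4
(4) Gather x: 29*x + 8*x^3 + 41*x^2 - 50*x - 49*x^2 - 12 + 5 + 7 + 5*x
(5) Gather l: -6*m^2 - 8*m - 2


(1) = 81*l^2 + 126*l - 6*w^2 + w*(-45*l - 35) + 49
(2) = 4*n^3 + 51*n^2 + 149*n + 126
(3) = m^2 + 4*m - 5
(4) = 8*x^3 - 8*x^2 - 16*x
(5) = -6*m^2 - 8*m - 2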